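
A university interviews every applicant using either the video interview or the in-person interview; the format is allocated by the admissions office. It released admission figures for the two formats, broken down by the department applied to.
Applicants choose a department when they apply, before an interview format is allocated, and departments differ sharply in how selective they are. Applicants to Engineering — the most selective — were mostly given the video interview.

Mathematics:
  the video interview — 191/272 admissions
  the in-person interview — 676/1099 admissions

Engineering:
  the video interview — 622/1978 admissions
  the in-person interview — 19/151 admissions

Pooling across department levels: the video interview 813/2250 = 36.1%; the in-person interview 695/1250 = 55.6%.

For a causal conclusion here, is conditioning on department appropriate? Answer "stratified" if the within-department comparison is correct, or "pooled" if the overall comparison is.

stratified

the video interview is higher inside every department stratum but the in-person interview is higher in aggregate. Whether to stratify depends on how department relates to the interview format.
Here department is a common cause — it drives both which interview format a case falls under and the outcome. The crude comparison mixes populations; the stratum-specific rates are the causally relevant ones.
Within each level — Mathematics: 70.2% vs 61.5%; Engineering: 31.4% vs 12.6% — the video interview is higher every time.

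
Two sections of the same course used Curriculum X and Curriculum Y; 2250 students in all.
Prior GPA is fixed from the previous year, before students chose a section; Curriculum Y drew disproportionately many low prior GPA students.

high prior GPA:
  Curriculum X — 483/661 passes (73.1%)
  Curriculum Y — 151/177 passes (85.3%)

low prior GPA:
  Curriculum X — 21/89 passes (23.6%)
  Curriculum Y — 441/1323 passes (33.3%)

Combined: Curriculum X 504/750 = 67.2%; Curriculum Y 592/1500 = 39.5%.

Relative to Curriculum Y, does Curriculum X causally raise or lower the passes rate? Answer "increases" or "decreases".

Within every prior GPA band level Curriculum Y has the higher rate, yet pooled Curriculum X does — Simpson's reversal.
Prior GPA band is set before the teaching method has any effect — it is not caused by the teaching method — and it independently drives the outcome. That makes it a confounder, so the causal comparison is within prior GPA band levels.
Within each level — high prior GPA: 73.1% vs 85.3%; low prior GPA: 23.6% vs 33.3% — Curriculum Y is higher every time.

decreases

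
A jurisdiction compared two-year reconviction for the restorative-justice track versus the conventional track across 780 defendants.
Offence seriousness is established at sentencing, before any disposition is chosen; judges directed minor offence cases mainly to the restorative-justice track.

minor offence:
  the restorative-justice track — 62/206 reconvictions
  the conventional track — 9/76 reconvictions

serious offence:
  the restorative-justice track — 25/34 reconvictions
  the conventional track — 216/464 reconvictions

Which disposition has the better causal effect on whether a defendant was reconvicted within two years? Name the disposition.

Within every offence seriousness level the conventional track has the lower rate, yet pooled the restorative-justice track does — Simpson's reversal.
Nothing the disposition does changes offence seriousness; the imbalance is an allocation artefact. With offence seriousness also predicting the outcome, the pooled figure is confounded, and the within-stratum comparison is the causal one.
Within each level — minor offence: 30.1% vs 11.8%; serious offence: 73.5% vs 46.6% — the conventional track is lower every time.

the conventional track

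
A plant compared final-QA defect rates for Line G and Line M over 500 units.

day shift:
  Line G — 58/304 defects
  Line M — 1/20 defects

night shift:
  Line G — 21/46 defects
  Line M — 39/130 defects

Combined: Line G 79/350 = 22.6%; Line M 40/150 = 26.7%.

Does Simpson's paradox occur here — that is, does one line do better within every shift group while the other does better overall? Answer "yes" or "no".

Within each shift level (day shift 19.1% vs 5.0%; night shift 45.7% vs 30.0%), Line M has the lower rate every time. Pooled: 22.6% vs 26.7% — Line G has the lower rate overall. The two comparisons disagree.

yes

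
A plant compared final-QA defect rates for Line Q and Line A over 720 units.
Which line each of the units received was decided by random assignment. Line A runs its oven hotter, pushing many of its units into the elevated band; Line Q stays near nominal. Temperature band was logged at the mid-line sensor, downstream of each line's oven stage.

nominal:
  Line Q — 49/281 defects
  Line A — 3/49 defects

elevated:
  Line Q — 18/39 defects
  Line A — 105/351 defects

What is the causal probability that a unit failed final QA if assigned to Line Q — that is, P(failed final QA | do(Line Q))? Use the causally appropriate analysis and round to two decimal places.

Line A is lower inside every in-process temperature band stratum but Line Q is lower in aggregate. Whether to stratify depends on how in-process temperature band relates to the line.
In-process temperature band is recorded after the line and is itself shifted by it — it sits on the causal path from line to outcome. Conditioning on a mediator would strip out part of the effect we want; the pooled comparison gives the total causal effect.
So P(outcome | do(Line Q)) is just the pooled rate for Line Q: 67/320 = 0.209.

0.21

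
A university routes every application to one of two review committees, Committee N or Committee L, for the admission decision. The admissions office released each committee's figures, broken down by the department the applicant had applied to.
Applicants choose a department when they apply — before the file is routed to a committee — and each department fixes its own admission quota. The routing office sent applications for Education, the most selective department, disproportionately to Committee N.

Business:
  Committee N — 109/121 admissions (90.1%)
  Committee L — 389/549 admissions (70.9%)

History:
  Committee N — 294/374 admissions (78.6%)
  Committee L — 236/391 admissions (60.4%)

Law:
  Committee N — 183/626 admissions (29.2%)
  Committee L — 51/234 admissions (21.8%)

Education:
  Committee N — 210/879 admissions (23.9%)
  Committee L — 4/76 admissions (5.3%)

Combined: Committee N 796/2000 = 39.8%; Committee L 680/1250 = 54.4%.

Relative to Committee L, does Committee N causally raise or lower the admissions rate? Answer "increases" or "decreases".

Department differs across review committees for reasons unrelated to any effect of the review committee itself, and it separately predicts the outcome — a classic confounder. We must compare within department levels.
Within each level — Business: 90.1% vs 70.9%; History: 78.6% vs 60.4%; Law: 29.2% vs 21.8%; Education: 23.9% vs 5.3% — Committee N is higher every time.

increases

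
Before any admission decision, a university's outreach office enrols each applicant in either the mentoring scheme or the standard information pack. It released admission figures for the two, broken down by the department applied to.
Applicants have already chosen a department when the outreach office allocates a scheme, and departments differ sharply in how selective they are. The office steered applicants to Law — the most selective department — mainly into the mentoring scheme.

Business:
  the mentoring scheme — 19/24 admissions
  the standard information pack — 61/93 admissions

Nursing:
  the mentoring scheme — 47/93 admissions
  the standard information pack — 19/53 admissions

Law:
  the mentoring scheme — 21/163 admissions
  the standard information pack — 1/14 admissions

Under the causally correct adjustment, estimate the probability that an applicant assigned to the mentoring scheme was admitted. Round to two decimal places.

Nothing the outreach scheme does changes department; the imbalance is an allocation artefact. With department also predicting the outcome, the pooled figure is confounded, and the within-stratum comparison is the causal one.
Standardising the mentoring scheme to the population department mix: 0.266·19/24 + 0.332·47/93 + 0.402·21/163 = 0.430.

0.43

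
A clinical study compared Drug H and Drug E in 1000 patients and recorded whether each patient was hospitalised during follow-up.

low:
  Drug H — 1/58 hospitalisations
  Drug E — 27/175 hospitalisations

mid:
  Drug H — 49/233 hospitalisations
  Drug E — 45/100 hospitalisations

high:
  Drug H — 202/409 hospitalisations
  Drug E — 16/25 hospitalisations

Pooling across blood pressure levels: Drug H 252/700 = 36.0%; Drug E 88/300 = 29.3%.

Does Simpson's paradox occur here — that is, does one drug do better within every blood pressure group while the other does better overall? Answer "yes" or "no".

Within each blood pressure level (low 1.7% vs 15.4%; mid 21.0% vs 45.0%; high 49.4% vs 64.0%), Drug H has the lower rate every time. Pooled: 36.0% vs 29.3% — Drug E has the lower rate overall. The two comparisons disagree.

yes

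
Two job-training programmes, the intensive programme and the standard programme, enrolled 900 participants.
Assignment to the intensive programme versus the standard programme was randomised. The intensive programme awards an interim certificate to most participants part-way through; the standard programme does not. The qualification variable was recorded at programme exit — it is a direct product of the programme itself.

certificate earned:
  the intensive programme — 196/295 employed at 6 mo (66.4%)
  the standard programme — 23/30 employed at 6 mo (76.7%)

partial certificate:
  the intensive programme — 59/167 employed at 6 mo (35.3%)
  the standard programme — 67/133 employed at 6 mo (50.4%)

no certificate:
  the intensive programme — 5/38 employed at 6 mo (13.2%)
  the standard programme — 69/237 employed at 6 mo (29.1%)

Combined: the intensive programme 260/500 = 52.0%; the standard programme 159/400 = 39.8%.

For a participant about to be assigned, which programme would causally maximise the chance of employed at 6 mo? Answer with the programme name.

the intensive programme

Qualification attained during the programme is recorded after the programme and is itself shifted by it — it sits on the causal path from programme to outcome. Conditioning on a mediator would strip out part of the effect we want; the pooled comparison gives the total causal effect.
Pooled: the intensive programme 52.0% vs the standard programme 39.8%; the intensive programme is higher overall.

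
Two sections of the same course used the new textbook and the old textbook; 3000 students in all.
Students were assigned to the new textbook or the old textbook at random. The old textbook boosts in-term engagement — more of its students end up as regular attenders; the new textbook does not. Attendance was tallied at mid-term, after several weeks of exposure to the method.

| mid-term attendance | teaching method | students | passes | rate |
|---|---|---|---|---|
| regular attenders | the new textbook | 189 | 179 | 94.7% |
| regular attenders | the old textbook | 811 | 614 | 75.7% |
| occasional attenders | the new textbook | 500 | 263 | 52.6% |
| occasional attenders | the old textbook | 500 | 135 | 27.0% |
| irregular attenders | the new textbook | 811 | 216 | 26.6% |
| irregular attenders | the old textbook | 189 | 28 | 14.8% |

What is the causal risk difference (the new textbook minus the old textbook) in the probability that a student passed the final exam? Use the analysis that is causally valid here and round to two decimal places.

Mid-term attendance is recorded after the teaching method and is itself shifted by it — it sits on the causal path from teaching method to outcome. Conditioning on a mediator would strip out part of the effect we want; the pooled comparison gives the total causal effect.
The causal difference is the pooled difference: 0.439 − 0.518 = -0.079.

-0.08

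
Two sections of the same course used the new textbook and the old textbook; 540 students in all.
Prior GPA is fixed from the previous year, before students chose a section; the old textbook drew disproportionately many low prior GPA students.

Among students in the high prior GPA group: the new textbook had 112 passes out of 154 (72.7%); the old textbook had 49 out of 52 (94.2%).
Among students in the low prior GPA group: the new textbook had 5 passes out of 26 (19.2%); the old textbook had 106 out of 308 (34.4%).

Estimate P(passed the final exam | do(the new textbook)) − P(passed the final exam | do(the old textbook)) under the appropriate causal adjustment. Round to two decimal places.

-0.18

Prior GPA band differs across teaching methods for reasons unrelated to any effect of the teaching method itself, and it separately predicts the outcome — a classic confounder. We must compare within prior GPA band levels.
Adjusting over the population distribution of prior GPA band: 0.381·(0.727−0.942) + 0.619·(0.192−0.344) = -0.176.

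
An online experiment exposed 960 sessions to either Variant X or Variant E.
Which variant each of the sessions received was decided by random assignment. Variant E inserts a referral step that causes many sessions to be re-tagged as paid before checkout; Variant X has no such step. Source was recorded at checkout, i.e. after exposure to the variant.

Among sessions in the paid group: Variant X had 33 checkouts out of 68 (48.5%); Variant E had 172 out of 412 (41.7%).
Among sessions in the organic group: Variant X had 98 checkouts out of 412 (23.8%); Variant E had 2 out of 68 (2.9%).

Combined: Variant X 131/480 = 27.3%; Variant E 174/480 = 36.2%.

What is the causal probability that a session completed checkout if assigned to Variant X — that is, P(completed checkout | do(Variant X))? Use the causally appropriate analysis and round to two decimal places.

0.27

Variant X is higher inside every traffic source stratum but Variant E is higher in aggregate. Whether to stratify depends on how traffic source relates to the variant.
Traffic source lies on the pathway variant → traffic source → outcome, so adjusting for it blocks the indirect effect. For the total causal effect of variant, use the unadjusted pooled rates.
So P(outcome | do(Variant X)) is just the pooled rate for Variant X: 131/480 = 0.273.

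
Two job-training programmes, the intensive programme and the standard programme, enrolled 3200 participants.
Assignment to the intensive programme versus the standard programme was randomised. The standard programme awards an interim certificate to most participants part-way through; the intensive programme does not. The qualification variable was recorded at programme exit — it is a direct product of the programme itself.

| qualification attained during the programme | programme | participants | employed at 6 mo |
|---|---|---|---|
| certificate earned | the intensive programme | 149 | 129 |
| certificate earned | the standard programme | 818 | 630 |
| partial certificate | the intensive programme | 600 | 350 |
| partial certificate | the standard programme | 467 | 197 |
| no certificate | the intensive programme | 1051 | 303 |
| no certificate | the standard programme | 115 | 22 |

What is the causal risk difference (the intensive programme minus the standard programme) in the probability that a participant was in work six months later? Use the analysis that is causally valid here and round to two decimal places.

The stratified and pooled comparisons disagree (the intensive programme wins within each qualification attained during the programme; the standard programme wins overall), so the answer turns on the causal role of qualification attained during the programme.
Qualification attained during the programme lies on the pathway programme → qualification attained during the programme → outcome, so adjusting for it blocks the indirect effect. For the total causal effect of programme, use the unadjusted pooled rates.
The causal difference is the pooled difference: 0.434 − 0.606 = -0.172.

-0.17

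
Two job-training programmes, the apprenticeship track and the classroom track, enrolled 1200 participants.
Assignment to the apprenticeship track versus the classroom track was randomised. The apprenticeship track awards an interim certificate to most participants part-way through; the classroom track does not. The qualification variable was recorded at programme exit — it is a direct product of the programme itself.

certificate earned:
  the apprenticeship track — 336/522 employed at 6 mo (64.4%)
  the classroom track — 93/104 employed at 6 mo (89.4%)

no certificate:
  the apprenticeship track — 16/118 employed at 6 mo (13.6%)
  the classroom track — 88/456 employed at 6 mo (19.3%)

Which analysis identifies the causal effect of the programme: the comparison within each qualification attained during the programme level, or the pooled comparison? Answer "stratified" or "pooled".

the classroom track is higher inside every qualification attained during the programme stratum but the apprenticeship track is higher in aggregate. Whether to stratify depends on how qualification attained during the programme relates to the programme.
Stratifying would compare programmes among participants the programmes themselves sorted into qualification attained during the programme groups — a form of selection on an intermediate. The unconditioned pooled rates give the total causal effect.
Pooled: the apprenticeship track 55.0% vs the classroom track 32.3%; the apprenticeship track is higher overall.

pooled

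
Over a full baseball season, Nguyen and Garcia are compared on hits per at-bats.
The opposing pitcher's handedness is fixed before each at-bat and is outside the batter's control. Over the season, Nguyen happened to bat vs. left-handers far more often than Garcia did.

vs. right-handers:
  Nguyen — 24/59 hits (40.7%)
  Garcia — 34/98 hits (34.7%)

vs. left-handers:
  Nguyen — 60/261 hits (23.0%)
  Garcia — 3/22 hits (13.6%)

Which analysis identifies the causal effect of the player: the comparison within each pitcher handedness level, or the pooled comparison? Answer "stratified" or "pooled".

stratified

Pitcher handedness satisfies the back-door criterion: it is not a descendant of the player, and it blocks the spurious path from player to outcome. Adjusting for it (i.e., using the within-pitcher handedness rates) gives the causal effect.
Within each level — vs. right-handers: 40.7% vs 34.7%; vs. left-handers: 23.0% vs 13.6% — Nguyen is higher every time.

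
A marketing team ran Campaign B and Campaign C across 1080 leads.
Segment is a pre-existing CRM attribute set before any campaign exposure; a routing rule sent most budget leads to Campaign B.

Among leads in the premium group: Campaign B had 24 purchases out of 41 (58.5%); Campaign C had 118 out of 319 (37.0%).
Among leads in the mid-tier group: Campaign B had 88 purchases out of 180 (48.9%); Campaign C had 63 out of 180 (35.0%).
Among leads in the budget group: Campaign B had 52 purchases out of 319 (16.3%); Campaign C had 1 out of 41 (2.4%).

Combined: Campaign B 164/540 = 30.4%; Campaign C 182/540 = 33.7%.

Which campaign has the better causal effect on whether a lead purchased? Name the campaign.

Customer segment differs across campaigns for reasons unrelated to any effect of the campaign itself, and it separately predicts the outcome — a classic confounder. We must compare within customer segment levels.
Within each level — premium: 58.5% vs 37.0%; mid-tier: 48.9% vs 35.0%; budget: 16.3% vs 2.4% — Campaign B is higher every time.

Campaign B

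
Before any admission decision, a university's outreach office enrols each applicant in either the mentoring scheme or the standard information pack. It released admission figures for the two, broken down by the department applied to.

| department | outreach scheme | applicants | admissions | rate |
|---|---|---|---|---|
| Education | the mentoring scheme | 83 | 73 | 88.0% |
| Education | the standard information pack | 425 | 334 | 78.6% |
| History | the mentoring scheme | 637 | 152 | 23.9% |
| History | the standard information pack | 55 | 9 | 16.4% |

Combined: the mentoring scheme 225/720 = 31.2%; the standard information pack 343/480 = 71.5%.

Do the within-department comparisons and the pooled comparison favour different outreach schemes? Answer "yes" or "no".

Within each department level (Education 88.0% vs 78.6%; History 23.9% vs 16.4%), the mentoring scheme has the higher rate every time. Pooled: 31.2% vs 71.5% — the standard information pack has the higher rate overall. The two comparisons disagree.

yes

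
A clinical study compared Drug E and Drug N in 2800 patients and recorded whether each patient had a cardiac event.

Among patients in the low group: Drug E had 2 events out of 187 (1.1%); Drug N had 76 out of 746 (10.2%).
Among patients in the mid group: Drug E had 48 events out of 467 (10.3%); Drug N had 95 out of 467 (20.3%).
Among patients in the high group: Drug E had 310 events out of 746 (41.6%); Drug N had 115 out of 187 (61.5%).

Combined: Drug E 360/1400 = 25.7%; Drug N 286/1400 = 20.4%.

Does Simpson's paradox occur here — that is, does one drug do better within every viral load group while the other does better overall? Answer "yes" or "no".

Within each viral load level (low 1.1% vs 10.2%; mid 10.3% vs 20.3%; high 41.6% vs 61.5%), Drug E has the lower rate every time. Pooled: 25.7% vs 20.4% — Drug N has the lower rate overall. The two comparisons disagree.

yes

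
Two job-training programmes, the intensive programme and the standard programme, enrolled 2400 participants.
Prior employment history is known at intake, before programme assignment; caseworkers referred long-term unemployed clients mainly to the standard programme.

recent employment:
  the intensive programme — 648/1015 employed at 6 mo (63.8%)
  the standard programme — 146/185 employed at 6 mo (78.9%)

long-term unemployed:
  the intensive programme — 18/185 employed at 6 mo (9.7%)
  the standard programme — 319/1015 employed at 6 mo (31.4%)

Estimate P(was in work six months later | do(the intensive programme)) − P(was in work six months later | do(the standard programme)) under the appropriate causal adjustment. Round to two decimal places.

Prior employment history satisfies the back-door criterion: it is not a descendant of the programme, and it blocks the spurious path from programme to outcome. Adjusting for it (i.e., using the within-prior employment history rates) gives the causal effect.
Adjusting over the population distribution of prior employment history: 0.500·(0.638−0.789) + 0.500·(0.097−0.314) = -0.184.

-0.18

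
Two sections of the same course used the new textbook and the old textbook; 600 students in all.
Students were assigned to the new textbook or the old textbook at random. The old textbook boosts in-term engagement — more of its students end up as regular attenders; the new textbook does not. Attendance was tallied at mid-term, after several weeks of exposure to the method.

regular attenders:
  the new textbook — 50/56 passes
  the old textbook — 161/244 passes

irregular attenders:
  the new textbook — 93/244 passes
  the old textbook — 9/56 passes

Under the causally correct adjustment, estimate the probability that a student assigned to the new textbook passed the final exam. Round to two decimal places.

Mid-term attendance here is a post-treatment variable shaped by the teaching method; conditioning on it would introduce bias rather than remove it. The overall comparison is the causal one.
So P(outcome | do(the new textbook)) is just the pooled rate for the new textbook: 143/300 = 0.477.

0.48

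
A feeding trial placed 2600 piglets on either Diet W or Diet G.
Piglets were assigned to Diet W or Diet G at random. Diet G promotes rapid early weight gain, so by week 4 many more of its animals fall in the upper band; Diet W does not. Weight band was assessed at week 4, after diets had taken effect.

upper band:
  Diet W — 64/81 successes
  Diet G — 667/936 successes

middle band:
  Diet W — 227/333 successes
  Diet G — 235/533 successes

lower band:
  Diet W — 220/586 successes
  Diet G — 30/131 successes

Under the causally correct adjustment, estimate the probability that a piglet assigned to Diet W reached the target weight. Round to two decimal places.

The week-4 weight band-specific comparison favours Diet W throughout, but the pooled figures favour Diet G. The question is whether to condition on week-4 weight band.
The distribution of week-4 weight band is itself part of what the diet does — it is an intermediate outcome. Holding it fixed would remove that part of the effect; the total effect is the pooled difference.
So P(outcome | do(Diet W)) is just the pooled rate for Diet W: 511/1000 = 0.511.

0.51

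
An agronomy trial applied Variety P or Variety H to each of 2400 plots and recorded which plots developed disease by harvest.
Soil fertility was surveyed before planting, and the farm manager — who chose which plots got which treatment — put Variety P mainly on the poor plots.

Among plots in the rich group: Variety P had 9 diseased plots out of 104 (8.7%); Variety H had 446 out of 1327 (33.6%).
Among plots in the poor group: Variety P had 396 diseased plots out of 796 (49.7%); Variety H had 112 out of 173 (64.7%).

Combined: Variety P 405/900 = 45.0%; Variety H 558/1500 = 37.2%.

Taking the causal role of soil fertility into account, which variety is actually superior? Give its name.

Variety P

Nothing the variety does changes soil fertility; the imbalance is an allocation artefact. With soil fertility also predicting the outcome, the pooled figure is confounded, and the within-stratum comparison is the causal one.
Within each level — rich: 8.7% vs 33.6%; poor: 49.7% vs 64.7% — Variety P is lower every time.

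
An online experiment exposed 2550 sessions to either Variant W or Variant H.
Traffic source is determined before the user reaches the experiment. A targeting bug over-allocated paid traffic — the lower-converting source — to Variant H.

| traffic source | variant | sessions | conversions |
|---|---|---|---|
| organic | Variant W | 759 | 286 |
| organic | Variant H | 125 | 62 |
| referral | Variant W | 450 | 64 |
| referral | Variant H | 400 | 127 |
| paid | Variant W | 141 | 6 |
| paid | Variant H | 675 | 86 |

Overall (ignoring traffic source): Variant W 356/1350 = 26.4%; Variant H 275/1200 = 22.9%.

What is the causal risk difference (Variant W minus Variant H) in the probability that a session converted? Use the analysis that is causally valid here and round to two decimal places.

-0.13

The stratified and pooled comparisons disagree (Variant H wins within each traffic source; Variant W wins overall), so the answer turns on the causal role of traffic source.
Traffic source is set before the variant has any effect — it is not caused by the variant — and it independently drives the outcome. That makes it a confounder, so the causal comparison is within traffic source levels.
Adjusting over the population distribution of traffic source: 0.347·(0.377−0.496) + 0.333·(0.142−0.318) + 0.320·(0.043−0.127) = -0.127.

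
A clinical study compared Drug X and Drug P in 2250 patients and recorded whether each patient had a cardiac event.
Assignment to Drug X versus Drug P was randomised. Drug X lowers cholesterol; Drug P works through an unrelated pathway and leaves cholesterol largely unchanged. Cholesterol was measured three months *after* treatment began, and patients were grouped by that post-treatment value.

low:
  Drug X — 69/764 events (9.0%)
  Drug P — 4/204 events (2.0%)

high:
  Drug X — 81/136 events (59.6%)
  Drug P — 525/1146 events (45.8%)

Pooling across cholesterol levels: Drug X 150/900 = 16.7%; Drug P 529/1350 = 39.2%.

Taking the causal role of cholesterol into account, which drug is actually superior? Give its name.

Cholesterol is recorded after the drug and is itself shifted by it — it sits on the causal path from drug to outcome. Conditioning on a mediator would strip out part of the effect we want; the pooled comparison gives the total causal effect.
Pooled: Drug X 16.7% vs Drug P 39.2%; Drug X is lower overall.

Drug X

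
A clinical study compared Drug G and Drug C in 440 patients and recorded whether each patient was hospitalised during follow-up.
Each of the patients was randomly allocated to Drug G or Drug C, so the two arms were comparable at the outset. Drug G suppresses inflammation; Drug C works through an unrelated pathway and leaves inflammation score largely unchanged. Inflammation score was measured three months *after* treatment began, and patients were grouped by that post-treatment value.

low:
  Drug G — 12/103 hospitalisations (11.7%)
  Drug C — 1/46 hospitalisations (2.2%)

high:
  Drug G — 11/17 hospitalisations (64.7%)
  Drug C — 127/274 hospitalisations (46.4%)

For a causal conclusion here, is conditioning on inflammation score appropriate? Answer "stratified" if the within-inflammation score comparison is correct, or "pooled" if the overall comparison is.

pooled

Stratifying would compare drugs among patients the drugs themselves sorted into inflammation score groups — a form of selection on an intermediate. The unconditioned pooled rates give the total causal effect.
Pooled: Drug G 19.2% vs Drug C 40.0%; Drug G is lower overall.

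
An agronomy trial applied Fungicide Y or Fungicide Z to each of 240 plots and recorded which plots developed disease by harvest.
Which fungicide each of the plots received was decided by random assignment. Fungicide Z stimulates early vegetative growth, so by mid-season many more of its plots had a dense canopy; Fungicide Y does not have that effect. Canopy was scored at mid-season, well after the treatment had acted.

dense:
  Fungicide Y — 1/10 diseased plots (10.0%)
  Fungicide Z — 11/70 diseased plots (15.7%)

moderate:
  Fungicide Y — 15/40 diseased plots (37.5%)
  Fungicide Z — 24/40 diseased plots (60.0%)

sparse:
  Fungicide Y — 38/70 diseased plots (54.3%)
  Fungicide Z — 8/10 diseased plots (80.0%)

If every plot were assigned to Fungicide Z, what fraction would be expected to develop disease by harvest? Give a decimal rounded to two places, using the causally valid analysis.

Mid-season canopy is recorded after the fungicide and is itself shifted by it — it sits on the causal path from fungicide to outcome. Conditioning on a mediator would strip out part of the effect we want; the pooled comparison gives the total causal effect.
So P(outcome | do(Fungicide Z)) is just the pooled rate for Fungicide Z: 43/120 = 0.358.

0.36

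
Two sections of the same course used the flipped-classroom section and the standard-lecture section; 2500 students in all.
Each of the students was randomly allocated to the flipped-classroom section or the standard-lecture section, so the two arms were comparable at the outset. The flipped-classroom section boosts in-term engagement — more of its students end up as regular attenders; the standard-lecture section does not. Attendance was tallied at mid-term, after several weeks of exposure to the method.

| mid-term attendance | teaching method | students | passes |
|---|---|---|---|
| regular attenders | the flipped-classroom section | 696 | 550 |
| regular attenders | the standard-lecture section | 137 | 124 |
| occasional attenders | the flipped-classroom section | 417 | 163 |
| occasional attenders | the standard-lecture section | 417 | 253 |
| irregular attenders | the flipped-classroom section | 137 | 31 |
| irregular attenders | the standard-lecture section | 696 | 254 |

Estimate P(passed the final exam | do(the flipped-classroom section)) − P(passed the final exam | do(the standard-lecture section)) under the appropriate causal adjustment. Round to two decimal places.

Mid-term attendance is recorded after the teaching method and is itself shifted by it — it sits on the causal path from teaching method to outcome. Conditioning on a mediator would strip out part of the effect we want; the pooled comparison gives the total causal effect.
The causal difference is the pooled difference: 0.595 − 0.505 = +0.090.

+0.09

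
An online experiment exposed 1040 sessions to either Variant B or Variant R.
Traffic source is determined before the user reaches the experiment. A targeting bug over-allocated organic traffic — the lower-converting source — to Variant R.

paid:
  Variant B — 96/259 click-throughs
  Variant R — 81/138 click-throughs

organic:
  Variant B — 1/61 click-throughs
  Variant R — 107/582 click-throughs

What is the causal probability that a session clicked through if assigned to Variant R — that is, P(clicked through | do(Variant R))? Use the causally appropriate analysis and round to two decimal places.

0.34

The stratified and pooled comparisons disagree (Variant R wins within each traffic source; Variant B wins overall), so the answer turns on the causal role of traffic source.
Nothing the variant does changes traffic source; the imbalance is an allocation artefact. With traffic source also predicting the outcome, the pooled figure is confounded, and the within-stratum comparison is the causal one.
Standardising Variant R to the population traffic source mix: 0.382·81/138 + 0.618·107/582 = 0.338.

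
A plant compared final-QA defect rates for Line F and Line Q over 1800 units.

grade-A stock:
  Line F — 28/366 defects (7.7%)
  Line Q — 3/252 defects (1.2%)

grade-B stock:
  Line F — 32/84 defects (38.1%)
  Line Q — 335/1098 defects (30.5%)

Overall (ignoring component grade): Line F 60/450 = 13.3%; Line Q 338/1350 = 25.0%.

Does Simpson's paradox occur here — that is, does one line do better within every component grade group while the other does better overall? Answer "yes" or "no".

Within each component grade level (grade-A stock 7.7% vs 1.2%; grade-B stock 38.1% vs 30.5%), Line Q has the lower rate every time. Pooled: 13.3% vs 25.0% — Line F has the lower rate overall. The two comparisons disagree.

yes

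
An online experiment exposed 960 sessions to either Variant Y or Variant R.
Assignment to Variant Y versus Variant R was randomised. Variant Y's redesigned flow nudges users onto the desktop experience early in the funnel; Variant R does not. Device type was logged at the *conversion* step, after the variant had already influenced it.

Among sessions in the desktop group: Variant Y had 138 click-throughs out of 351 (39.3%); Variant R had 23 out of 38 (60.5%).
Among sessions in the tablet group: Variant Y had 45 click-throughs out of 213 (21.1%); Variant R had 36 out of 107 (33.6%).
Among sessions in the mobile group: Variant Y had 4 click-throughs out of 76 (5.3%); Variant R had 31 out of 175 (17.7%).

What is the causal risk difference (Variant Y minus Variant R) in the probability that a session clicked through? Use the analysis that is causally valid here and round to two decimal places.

Variant R is higher inside every device type stratum but Variant Y is higher in aggregate. Whether to stratify depends on how device type relates to the variant.
The distribution of device type is itself part of what the variant does — it is an intermediate outcome. Holding it fixed would remove that part of the effect; the total effect is the pooled difference.
The causal difference is the pooled difference: 0.292 − 0.281 = +0.011.

+0.01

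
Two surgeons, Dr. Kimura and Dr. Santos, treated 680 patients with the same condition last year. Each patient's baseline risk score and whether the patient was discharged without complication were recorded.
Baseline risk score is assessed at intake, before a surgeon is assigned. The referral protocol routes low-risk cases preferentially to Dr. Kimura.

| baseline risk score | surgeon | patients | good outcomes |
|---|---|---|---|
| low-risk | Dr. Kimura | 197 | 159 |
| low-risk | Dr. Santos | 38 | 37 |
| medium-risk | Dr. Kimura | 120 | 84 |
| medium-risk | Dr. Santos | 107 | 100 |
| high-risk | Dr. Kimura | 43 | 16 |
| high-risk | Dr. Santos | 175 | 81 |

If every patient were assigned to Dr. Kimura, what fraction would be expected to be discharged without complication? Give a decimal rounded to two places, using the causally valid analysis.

0.63

Baseline risk score satisfies the back-door criterion: it is not a descendant of the surgeon, and it blocks the spurious path from surgeon to outcome. Adjusting for it (i.e., using the within-baseline risk score rates) gives the causal effect.
Standardising Dr. Kimura to the population baseline risk score mix: 0.346·159/197 + 0.334·84/120 + 0.321·16/43 = 0.632.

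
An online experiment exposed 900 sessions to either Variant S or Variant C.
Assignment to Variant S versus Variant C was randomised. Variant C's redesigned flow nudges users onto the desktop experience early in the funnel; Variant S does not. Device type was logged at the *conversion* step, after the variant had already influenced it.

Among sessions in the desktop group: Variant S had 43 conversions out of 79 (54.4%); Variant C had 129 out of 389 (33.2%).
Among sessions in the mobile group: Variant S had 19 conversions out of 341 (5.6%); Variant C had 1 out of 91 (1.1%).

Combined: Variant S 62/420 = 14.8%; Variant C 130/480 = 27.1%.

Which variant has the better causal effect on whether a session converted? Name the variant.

Variant S is higher inside every device type stratum but Variant C is higher in aggregate. Whether to stratify depends on how device type relates to the variant.
Device type is downstream of the variant. One should not condition on a consequence of treatment, so the overall rates are the right comparison.
Pooled: Variant S 14.8% vs Variant C 27.1%; Variant C is higher overall.

Variant C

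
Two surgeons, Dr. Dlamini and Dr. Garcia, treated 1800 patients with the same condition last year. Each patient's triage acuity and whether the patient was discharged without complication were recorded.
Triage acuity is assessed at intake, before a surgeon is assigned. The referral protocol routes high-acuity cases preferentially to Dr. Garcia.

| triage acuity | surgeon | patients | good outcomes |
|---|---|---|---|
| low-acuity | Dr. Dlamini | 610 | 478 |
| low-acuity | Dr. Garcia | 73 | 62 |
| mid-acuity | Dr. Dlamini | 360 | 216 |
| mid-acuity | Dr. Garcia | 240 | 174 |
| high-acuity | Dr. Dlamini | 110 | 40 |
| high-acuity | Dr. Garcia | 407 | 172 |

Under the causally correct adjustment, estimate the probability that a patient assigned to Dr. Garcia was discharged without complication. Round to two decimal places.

0.69

Within every triage acuity level Dr. Garcia has the higher rate, yet pooled Dr. Dlamini does — Simpson's reversal.
Nothing the surgeon does changes triage acuity; the imbalance is an allocation artefact. With triage acuity also predicting the outcome, the pooled figure is confounded, and the within-stratum comparison is the causal one.
Standardising Dr. Garcia to the population triage acuity mix: 0.379·62/73 + 0.333·174/240 + 0.287·172/407 = 0.685.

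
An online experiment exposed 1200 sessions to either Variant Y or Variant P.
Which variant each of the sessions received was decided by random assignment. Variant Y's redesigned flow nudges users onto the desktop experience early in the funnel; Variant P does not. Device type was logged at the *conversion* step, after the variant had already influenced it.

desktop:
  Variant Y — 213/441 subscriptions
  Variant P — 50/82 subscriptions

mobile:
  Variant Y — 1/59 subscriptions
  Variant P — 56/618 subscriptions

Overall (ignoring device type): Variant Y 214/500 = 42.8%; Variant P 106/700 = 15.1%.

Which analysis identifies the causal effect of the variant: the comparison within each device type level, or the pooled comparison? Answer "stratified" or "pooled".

The stratified and pooled comparisons disagree (Variant P wins within each device type; Variant Y wins overall), so the answer turns on the causal role of device type.
Device type is downstream of the variant. One should not condition on a consequence of treatment, so the overall rates are the right comparison.
Pooled: Variant Y 42.8% vs Variant P 15.1%; Variant Y is higher overall.

pooled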